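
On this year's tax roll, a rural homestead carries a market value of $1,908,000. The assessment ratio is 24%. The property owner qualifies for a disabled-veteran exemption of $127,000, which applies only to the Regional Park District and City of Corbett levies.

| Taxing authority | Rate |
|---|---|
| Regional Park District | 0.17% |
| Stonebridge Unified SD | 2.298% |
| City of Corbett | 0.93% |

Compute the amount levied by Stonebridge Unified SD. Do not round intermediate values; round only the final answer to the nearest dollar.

Assessed value = $1,908,000 × 0.24 = $457,920
Stonebridge Unified SD taxable value = $457,920 (exemption does not apply)
Stonebridge Unified SD levy = $457,920 × 0.02298 = $10,523.0016

$10,523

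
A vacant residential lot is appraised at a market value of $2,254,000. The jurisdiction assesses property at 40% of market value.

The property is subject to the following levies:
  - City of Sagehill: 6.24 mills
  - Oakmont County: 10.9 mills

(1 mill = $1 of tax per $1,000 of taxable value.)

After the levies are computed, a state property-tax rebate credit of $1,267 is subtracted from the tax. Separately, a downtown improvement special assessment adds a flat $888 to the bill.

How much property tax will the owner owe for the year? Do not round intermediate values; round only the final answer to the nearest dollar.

$15,074

Assessed value = $2,254,000 × 0.4 = $901,600
City of Sagehill: $901,600 × 0.00624 = $5,625.984
Oakmont County: $901,600 × 0.0109 = $9,827.44
Levies subtotal = $15,453.424
After credit = $15,453.424 − $1,267 = $14,186.424
Total = $14,186.424 + $888 = $15,074.424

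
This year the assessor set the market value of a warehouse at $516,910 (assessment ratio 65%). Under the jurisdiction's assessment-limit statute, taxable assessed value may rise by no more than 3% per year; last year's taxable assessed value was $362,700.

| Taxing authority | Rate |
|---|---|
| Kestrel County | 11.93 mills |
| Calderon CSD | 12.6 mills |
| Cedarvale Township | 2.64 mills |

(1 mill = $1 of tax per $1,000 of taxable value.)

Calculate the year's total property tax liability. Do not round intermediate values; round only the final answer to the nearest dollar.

$9,129

Uncapped assessed value = $516,910 × 0.65 = $335,991.5
Cap limit = $362,700 × 1.03 = $373,581
Taxable assessed value = min($335,991.5, $373,581) = $335,991.5 (cap does not bind)
Kestrel County: $335,991.5 × 0.01193 = $4,008.378595
Calderon CSD: $335,991.5 × 0.0126 = $4,233.4929
Cedarvale Township: $335,991.5 × 0.00264 = $887.01756
Total = $9,128.889055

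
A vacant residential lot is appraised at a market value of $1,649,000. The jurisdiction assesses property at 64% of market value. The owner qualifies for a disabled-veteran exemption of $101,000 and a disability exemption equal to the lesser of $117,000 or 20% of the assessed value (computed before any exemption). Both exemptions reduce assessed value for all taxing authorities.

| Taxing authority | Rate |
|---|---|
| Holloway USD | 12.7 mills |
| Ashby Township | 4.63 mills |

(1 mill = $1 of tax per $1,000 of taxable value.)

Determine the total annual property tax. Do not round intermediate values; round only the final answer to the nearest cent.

Assessed value = $1,649,000 × 0.64 = $1,055,360
Disability exemption = min($117,000, 20% × $1,055,360) = min($117,000, $211,072) = $117,000 (dollar cap binds)
Taxable value = $1,055,360 − $101,000 − $117,000 = $837,360
Holloway USD: $837,360 × 0.0127 = $10,634.472
Ashby Township: $837,360 × 0.00463 = $3,876.9768
Total = $14,511.4488

$14,511.45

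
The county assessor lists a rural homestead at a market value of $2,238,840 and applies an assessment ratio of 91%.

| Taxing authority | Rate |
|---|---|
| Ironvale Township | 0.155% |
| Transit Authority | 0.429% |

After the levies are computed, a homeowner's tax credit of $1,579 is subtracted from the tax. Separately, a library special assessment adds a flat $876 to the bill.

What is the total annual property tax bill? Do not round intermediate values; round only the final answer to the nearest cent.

Assessed value = $2,238,840 × 0.91 = $2,037,344.4
Ironvale Township: $2,037,344.4 × 0.00155 = $3,157.88382
Transit Authority: $2,037,344.4 × 0.00429 = $8,740.207476
Levies subtotal = $11,898.091296
After credit = $11,898.091296 − $1,579 = $10,319.091296
Total = $10,319.091296 + $876 = $11,195.091296

$11,195.09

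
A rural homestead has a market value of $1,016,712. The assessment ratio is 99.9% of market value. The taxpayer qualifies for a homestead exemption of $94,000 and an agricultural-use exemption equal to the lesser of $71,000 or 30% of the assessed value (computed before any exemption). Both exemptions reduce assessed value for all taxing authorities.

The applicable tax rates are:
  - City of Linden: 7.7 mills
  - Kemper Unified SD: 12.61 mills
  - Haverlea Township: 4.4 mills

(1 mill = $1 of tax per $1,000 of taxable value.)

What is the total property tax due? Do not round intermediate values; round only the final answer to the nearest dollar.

$21,021

Assessed value = $1,016,712 × 0.999 = $1,015,695.288
Agricultural-use exemption = min($71,000, 30% × $1,015,695.288) = min($71,000, $304,708.5864) = $71,000 (dollar cap binds)
Taxable value = $1,015,695.288 − $94,000 − $71,000 = $850,695.288
City of Linden: $850,695.288 × 0.0077 = $6,550.3537176
Kemper Unified SD: $850,695.288 × 0.01261 = $10,727.26758168
Haverlea Township: $850,695.288 × 0.0044 = $3,743.0592672
Total = $21,020.68056648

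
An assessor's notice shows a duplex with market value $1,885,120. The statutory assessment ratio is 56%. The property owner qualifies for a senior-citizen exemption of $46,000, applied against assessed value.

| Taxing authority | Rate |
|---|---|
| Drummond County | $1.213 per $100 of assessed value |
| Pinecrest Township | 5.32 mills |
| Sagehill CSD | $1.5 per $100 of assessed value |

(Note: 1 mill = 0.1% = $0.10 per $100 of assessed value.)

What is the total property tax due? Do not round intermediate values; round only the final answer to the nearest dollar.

Assessed value = $1,885,120 × 0.56 = $1,055,667.2
Taxable value = $1,055,667.2 − $46,000 = $1,009,667.2
Drummond County: $1,009,667.2 × 0.01213 = $12,247.263136
Pinecrest Township: $1,009,667.2 × 0.00532 = $5,371.429504
Sagehill CSD: $1,009,667.2 × 0.015 = $15,145.008
Total = $32,763.70064

$32,764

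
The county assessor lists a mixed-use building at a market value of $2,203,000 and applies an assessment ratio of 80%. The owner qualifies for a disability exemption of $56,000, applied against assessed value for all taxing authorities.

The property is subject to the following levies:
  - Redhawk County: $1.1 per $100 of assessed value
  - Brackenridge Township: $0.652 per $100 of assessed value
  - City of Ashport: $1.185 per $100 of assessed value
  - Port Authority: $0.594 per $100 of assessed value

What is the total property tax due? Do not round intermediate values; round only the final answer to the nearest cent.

$60,252.98

Assessed value = $2,203,000 × 0.8 = $1,762,400
Taxable value = $1,762,400 − $56,000 = $1,706,400
Redhawk County: $1,706,400 × 0.011 = $18,770.4
Brackenridge Township: $1,706,400 × 0.00652 = $11,125.728
City of Ashport: $1,706,400 × 0.01185 = $20,220.84
Port Authority: $1,706,400 × 0.00594 = $10,136.016
Total = $18,770.4 + $11,125.728 + $20,220.84 + $10,136.016 = $60,252.984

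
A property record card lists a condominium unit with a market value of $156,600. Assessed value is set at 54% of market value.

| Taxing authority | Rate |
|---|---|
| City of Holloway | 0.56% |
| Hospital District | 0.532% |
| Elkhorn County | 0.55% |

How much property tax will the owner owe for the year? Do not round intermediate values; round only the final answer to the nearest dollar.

$1,389

Assessed value = $156,600 × 0.54 = $84,564
City of Holloway: $84,564 × 0.0056 = $473.5584
Hospital District: $84,564 × 0.00532 = $449.88048
Elkhorn County: $84,564 × 0.0055 = $465.102
Total = $473.5584 + $449.88048 + $465.102 = $1,388.54088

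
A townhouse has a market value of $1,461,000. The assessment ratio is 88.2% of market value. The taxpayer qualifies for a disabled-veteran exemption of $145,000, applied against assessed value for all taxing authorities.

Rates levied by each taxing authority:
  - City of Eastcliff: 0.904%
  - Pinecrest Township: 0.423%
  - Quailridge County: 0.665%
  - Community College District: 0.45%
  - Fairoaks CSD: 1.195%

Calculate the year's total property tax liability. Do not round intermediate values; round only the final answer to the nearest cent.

Assessed value = $1,461,000 × 0.882 = $1,288,602
Taxable value = $1,288,602 − $145,000 = $1,143,602
City of Eastcliff: $1,143,602 × 0.00904 = $10,338.16208
Pinecrest Township: $1,143,602 × 0.00423 = $4,837.43646
Quailridge County: $1,143,602 × 0.00665 = $7,604.9533
Community College District: $1,143,602 × 0.0045 = $5,146.209
Fairoaks CSD: $1,143,602 × 0.01195 = $13,666.0439
Total = $10,338.16208 + $4,837.43646 + $7,604.9533 + $5,146.209 + $13,666.0439 = $41,592.80474

$41,592.80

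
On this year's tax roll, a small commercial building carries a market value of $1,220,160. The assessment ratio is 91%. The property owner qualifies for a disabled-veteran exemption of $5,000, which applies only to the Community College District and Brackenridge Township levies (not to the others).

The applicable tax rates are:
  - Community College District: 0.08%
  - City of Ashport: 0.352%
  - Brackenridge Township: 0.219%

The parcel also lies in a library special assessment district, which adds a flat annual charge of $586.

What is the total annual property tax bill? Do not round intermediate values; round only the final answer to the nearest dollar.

Assessed value = $1,220,160 × 0.91 = $1,110,345.6
Community College District: ($1,110,345.6 − $5,000) × 0.0008 = $1,105,345.6 × 0.0008 = $884.27648
City of Ashport: $1,110,345.6 × 0.00352 = $3,908.416512
Brackenridge Township: ($1,110,345.6 − $5,000) × 0.00219 = $1,105,345.6 × 0.00219 = $2,420.706864
Levies subtotal = $7,213.399856
Total = $7,213.399856 + $586 = $7,799.399856

$7,799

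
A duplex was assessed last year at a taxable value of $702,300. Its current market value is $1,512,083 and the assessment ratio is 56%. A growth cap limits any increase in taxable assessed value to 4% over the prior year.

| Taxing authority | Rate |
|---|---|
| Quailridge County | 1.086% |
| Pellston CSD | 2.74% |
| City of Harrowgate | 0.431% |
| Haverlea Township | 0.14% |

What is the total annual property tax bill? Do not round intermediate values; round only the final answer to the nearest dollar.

$32,115

Uncapped assessed value = $1,512,083 × 0.56 = $846,766.48
Cap limit = $702,300 × 1.04 = $730,392
Taxable assessed value = min($846,766.48, $730,392) = $730,392 (cap binds)
Quailridge County: $730,392 × 0.01086 = $7,932.05712
Pellston CSD: $730,392 × 0.0274 = $20,012.7408
City of Harrowgate: $730,392 × 0.00431 = $3,147.98952
Haverlea Township: $730,392 × 0.0014 = $1,022.5488
Total = $32,115.33624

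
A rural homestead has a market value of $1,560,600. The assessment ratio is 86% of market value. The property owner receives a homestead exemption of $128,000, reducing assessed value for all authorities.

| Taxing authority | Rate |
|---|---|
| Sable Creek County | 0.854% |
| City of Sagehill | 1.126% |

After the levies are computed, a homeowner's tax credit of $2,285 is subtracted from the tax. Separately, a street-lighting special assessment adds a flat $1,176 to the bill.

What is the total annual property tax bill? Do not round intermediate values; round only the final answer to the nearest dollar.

Assessed value = $1,560,600 × 0.86 = $1,342,116
Taxable value = $1,342,116 − $128,000 = $1,214,116
Sable Creek County: $1,214,116 × 0.00854 = $10,368.55064
City of Sagehill: $1,214,116 × 0.01126 = $13,670.94616
Levies subtotal = $24,039.4968
After credit = $24,039.4968 − $2,285 = $21,754.4968
Total = $21,754.4968 + $1,176 = $22,930.4968

$22,930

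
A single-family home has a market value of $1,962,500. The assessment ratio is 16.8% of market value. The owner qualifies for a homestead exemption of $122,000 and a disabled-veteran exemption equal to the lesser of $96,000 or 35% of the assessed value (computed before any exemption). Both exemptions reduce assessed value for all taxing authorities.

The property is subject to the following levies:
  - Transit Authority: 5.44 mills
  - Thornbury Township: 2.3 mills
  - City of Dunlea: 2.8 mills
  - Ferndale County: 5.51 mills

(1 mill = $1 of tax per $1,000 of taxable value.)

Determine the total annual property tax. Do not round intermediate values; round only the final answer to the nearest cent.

$1,792.79

Assessed value = $1,962,500 × 0.168 = $329,700
Disabled-veteran exemption = min($96,000, 35% × $329,700) = min($96,000, $115,395) = $96,000 (dollar cap binds)
Taxable value = $329,700 − $122,000 − $96,000 = $111,700
Transit Authority: $111,700 × 0.00544 = $607.648
Thornbury Township: $111,700 × 0.0023 = $256.91
City of Dunlea: $111,700 × 0.0028 = $312.76
Ferndale County: $111,700 × 0.00551 = $615.467
Total = $1,792.785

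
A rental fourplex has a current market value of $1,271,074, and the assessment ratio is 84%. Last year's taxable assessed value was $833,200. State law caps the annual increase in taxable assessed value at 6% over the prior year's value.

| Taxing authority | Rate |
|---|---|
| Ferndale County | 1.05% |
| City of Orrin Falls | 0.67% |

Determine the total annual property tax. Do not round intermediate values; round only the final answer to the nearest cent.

Uncapped assessed value = $1,271,074 × 0.84 = $1,067,702.16
Cap limit = $833,200 × 1.06 = $883,192
Taxable assessed value = min($1,067,702.16, $883,192) = $883,192 (cap binds)
Ferndale County: $883,192 × 0.0105 = $9,273.516
City of Orrin Falls: $883,192 × 0.0067 = $5,917.3864
Total = $15,190.9024

$15,190.90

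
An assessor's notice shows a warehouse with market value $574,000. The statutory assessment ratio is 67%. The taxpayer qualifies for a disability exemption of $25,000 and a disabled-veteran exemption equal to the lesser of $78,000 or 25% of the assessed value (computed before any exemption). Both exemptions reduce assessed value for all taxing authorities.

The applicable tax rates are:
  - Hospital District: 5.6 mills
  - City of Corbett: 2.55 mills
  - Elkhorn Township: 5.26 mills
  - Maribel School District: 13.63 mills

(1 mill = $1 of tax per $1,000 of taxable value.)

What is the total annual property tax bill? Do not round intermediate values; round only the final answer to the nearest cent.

Assessed value = $574,000 × 0.67 = $384,580
Disabled-veteran exemption = min($78,000, 25% × $384,580) = min($78,000, $96,145) = $78,000 (dollar cap binds)
Taxable value = $384,580 − $25,000 − $78,000 = $281,580
Hospital District: $281,580 × 0.0056 = $1,576.848
City of Corbett: $281,580 × 0.00255 = $718.029
Elkhorn Township: $281,580 × 0.00526 = $1,481.1108
Maribel School District: $281,580 × 0.01363 = $3,837.9354
Total = $7,613.9232

$7,613.92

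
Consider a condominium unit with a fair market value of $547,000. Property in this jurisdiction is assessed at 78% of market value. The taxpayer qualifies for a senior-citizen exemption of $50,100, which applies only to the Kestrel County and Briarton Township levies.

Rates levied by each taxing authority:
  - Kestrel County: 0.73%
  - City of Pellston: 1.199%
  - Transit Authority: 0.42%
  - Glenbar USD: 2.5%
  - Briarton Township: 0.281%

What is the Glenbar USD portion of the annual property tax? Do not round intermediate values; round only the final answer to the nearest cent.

Assessed value = $547,000 × 0.78 = $426,660
Glenbar USD taxable value = $426,660 (exemption does not apply)
Glenbar USD levy = $426,660 × 0.025 = $10,666.5

$10,666.50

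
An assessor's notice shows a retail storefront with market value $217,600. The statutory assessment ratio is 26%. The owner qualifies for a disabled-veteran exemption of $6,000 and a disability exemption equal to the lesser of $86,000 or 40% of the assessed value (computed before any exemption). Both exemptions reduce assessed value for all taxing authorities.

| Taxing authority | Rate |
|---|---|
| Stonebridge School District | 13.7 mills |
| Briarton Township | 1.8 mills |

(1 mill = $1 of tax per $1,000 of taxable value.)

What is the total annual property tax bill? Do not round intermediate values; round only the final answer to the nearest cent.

$433.16

Assessed value = $217,600 × 0.26 = $56,576
Disability exemption = min($86,000, 40% × $56,576) = min($86,000, $22,630.4) = $22,630.4 (percentage binds)
Taxable value = $56,576 − $6,000 − $22,630.4 = $27,945.6
Stonebridge School District: $27,945.6 × 0.0137 = $382.85472
Briarton Township: $27,945.6 × 0.0018 = $50.30208
Total = $433.1568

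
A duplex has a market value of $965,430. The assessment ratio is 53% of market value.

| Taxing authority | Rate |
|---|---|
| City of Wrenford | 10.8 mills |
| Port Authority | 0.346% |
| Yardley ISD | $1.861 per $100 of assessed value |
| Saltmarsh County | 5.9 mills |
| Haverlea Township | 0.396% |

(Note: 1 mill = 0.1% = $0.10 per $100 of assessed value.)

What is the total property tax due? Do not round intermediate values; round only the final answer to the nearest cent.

$21,864.00

Assessed value = $965,430 × 0.53 = $511,677.9
City of Wrenford: $511,677.9 × 0.0108 = $5,526.12132
Port Authority: $511,677.9 × 0.00346 = $1,770.405534
Yardley ISD: $511,677.9 × 0.01861 = $9,522.325719
Saltmarsh County: $511,677.9 × 0.0059 = $3,018.89961
Haverlea Township: $511,677.9 × 0.00396 = $2,026.244484
Total = $21,863.996667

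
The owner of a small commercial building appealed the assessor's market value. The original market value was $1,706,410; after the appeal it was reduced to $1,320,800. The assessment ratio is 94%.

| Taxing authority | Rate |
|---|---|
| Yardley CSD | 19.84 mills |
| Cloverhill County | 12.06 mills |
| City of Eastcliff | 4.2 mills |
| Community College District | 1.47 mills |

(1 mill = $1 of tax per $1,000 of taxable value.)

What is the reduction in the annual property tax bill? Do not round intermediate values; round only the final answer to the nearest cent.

Old assessed value = $1,706,410 × 0.94 = $1,604,025.4
New assessed value = $1,320,800 × 0.94 = $1,241,552
Combined rate = 0.01984 + 0.01206 + 0.0042 + 0.00147 = 0.03757
Old tax = $1,604,025.4 × 0.03757 = $60,263.234278
New tax = $1,241,552 × 0.03757 = $46,645.10864
Reduction = $60,263.234278 − $46,645.10864 = $13,618.125638

$13,618.13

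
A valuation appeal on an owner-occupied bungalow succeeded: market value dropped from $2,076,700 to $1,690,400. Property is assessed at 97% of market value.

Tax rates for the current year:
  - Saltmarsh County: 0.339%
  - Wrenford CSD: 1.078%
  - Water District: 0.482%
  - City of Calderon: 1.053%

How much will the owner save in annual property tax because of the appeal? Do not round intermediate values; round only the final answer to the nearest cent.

Old assessed value = $2,076,700 × 0.97 = $2,014,399
New assessed value = $1,690,400 × 0.97 = $1,639,688
Combined rate = 0.00339 + 0.01078 + 0.00482 + 0.01053 = 0.02952
Old tax = $2,014,399 × 0.02952 = $59,465.05848
New tax = $1,639,688 × 0.02952 = $48,403.58976
Reduction = $59,465.05848 − $48,403.58976 = $11,061.46872

$11,061.47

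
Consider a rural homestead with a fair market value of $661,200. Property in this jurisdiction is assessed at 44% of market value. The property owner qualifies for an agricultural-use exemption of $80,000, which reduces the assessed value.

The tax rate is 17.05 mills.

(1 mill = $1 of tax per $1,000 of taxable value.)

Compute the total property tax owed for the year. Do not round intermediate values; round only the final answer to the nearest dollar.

Assessed value = $661,200 × 0.44 = $290,928
Taxable value = $290,928 − $80,000 = $210,928
Tax = $210,928 × 0.01705 = $3,596.3224

$3,596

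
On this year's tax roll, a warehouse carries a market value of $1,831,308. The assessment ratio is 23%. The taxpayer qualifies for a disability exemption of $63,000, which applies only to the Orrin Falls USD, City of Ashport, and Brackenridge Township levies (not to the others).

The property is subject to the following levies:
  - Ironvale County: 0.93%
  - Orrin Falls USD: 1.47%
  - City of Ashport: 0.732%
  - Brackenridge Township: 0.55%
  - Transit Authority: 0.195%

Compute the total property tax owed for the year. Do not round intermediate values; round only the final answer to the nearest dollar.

Assessed value = $1,831,308 × 0.23 = $421,200.84
Ironvale County: $421,200.84 × 0.0093 = $3,917.167812
Orrin Falls USD: ($421,200.84 − $63,000) × 0.0147 = $358,200.84 × 0.0147 = $5,265.552348
City of Ashport: ($421,200.84 − $63,000) × 0.00732 = $358,200.84 × 0.00732 = $2,622.0301488
Brackenridge Township: ($421,200.84 − $63,000) × 0.0055 = $358,200.84 × 0.0055 = $1,970.10462
Transit Authority: $421,200.84 × 0.00195 = $821.341638
Total = $14,596.1965668

$14,596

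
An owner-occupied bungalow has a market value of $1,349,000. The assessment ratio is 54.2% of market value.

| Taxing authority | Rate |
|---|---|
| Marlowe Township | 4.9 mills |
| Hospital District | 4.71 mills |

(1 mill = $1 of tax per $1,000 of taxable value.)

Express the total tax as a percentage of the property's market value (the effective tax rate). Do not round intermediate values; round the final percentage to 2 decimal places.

Assessed value = $1,349,000 × 0.542 = $731,158
Marlowe Township: $731,158 × 0.0049 = $3,582.6742
Hospital District: $731,158 × 0.00471 = $3,443.75418
Total tax = $7,026.42838
Effective rate = $7,026.42838 ÷ $1,349,000 = 0.52% of market value

0.52%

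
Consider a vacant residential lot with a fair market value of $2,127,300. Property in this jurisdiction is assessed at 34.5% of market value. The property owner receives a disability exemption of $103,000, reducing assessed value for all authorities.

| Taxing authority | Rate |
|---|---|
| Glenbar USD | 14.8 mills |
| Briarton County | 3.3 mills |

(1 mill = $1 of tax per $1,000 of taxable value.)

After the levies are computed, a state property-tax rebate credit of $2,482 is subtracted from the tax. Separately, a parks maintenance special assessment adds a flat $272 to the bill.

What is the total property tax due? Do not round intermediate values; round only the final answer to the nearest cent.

Assessed value = $2,127,300 × 0.345 = $733,918.5
Taxable value = $733,918.5 − $103,000 = $630,918.5
Glenbar USD: $630,918.5 × 0.0148 = $9,337.5938
Briarton County: $630,918.5 × 0.0033 = $2,082.03105
Levies subtotal = $11,419.62485
After credit = $11,419.62485 − $2,482 = $8,937.62485
Total = $8,937.62485 + $272 = $9,209.62485

$9,209.62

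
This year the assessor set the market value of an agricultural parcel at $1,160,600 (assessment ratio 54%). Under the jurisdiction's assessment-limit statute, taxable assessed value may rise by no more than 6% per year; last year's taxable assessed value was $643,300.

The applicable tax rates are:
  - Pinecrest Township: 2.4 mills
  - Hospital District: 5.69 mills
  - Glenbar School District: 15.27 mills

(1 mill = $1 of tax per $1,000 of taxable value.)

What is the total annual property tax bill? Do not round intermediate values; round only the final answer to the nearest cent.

Uncapped assessed value = $1,160,600 × 0.54 = $626,724
Cap limit = $643,300 × 1.06 = $681,898
Taxable assessed value = min($626,724, $681,898) = $626,724 (cap does not bind)
Pinecrest Township: $626,724 × 0.0024 = $1,504.1376
Hospital District: $626,724 × 0.00569 = $3,566.05956
Glenbar School District: $626,724 × 0.01527 = $9,570.07548
Total = $14,640.27264

$14,640.27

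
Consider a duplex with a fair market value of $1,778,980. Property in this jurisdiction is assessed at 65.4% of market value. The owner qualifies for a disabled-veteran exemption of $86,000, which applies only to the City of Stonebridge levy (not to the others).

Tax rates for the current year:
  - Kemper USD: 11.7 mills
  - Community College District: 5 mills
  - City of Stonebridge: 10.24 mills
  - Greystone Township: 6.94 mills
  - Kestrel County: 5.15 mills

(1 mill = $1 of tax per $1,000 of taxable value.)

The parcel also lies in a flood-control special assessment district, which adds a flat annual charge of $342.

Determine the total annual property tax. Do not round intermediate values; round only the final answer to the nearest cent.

$44,870.93

Assessed value = $1,778,980 × 0.654 = $1,163,452.92
Kemper USD: $1,163,452.92 × 0.0117 = $13,612.399164
Community College District: $1,163,452.92 × 0.005 = $5,817.2646
City of Stonebridge: ($1,163,452.92 − $86,000) × 0.01024 = $1,077,452.92 × 0.01024 = $11,033.1179008
Greystone Township: $1,163,452.92 × 0.00694 = $8,074.3632648
Kestrel County: $1,163,452.92 × 0.00515 = $5,991.782538
Levies subtotal = $44,528.9274676
Total = $44,528.9274676 + $342 = $44,870.9274676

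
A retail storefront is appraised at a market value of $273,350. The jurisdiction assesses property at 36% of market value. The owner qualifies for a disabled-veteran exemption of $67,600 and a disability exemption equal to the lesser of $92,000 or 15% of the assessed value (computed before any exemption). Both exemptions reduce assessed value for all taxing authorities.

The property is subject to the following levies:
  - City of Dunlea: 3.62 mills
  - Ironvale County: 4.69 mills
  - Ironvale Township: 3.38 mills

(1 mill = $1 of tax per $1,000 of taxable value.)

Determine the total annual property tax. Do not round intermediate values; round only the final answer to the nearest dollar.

Assessed value = $273,350 × 0.36 = $98,406
Disability exemption = min($92,000, 15% × $98,406) = min($92,000, $14,760.9) = $14,760.9 (percentage binds)
Taxable value = $98,406 − $67,600 − $14,760.9 = $16,045.1
City of Dunlea: $16,045.1 × 0.00362 = $58.083262
Ironvale County: $16,045.1 × 0.00469 = $75.251519
Ironvale Township: $16,045.1 × 0.00338 = $54.232438
Total = $187.567219

$188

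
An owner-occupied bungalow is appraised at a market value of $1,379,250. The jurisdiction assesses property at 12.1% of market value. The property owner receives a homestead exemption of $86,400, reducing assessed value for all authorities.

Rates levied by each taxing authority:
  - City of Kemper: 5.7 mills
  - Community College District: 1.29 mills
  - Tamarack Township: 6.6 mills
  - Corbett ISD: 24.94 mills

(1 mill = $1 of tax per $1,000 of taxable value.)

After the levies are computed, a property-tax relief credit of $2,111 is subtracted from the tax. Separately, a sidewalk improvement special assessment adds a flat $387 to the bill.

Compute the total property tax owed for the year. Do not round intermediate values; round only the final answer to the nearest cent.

Assessed value = $1,379,250 × 0.121 = $166,889.25
Taxable value = $166,889.25 − $86,400 = $80,489.25
City of Kemper: $80,489.25 × 0.0057 = $458.788725
Community College District: $80,489.25 × 0.00129 = $103.8311325
Tamarack Township: $80,489.25 × 0.0066 = $531.22905
Corbett ISD: $80,489.25 × 0.02494 = $2,007.401895
Levies subtotal = $3,101.2508025
After credit = $3,101.2508025 − $2,111 = $990.2508025
Total = $990.2508025 + $387 = $1,377.2508025

$1,377.25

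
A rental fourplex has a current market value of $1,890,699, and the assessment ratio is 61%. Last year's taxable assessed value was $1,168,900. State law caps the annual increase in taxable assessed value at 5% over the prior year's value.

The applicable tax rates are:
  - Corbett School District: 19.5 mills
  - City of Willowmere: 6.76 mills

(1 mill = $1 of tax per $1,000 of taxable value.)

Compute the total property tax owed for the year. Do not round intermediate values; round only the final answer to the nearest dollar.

$30,286

Uncapped assessed value = $1,890,699 × 0.61 = $1,153,326.39
Cap limit = $1,168,900 × 1.05 = $1,227,345
Taxable assessed value = min($1,153,326.39, $1,227,345) = $1,153,326.39 (cap does not bind)
Corbett School District: $1,153,326.39 × 0.0195 = $22,489.864605
City of Willowmere: $1,153,326.39 × 0.00676 = $7,796.4863964
Total = $30,286.3510014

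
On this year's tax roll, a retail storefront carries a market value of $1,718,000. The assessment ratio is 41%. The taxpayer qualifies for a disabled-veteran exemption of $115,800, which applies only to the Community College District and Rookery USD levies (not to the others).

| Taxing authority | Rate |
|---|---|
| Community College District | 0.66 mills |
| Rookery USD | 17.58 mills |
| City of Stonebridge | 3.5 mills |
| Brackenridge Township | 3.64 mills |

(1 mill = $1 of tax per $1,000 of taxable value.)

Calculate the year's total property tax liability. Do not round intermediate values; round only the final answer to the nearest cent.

$15,764.97

Assessed value = $1,718,000 × 0.41 = $704,380
Community College District: ($704,380 − $115,800) × 0.00066 = $588,580 × 0.00066 = $388.4628
Rookery USD: ($704,380 − $115,800) × 0.01758 = $588,580 × 0.01758 = $10,347.2364
City of Stonebridge: $704,380 × 0.0035 = $2,465.33
Brackenridge Township: $704,380 × 0.00364 = $2,563.9432
Total = $15,764.9724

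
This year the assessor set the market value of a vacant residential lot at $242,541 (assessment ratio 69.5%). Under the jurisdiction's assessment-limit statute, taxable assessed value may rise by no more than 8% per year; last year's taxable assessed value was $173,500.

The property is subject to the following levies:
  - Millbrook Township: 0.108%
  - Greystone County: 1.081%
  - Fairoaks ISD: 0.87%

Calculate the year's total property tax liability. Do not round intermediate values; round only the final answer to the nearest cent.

$3,470.77

Uncapped assessed value = $242,541 × 0.695 = $168,565.995
Cap limit = $173,500 × 1.08 = $187,380
Taxable assessed value = min($168,565.995, $187,380) = $168,565.995 (cap does not bind)
Millbrook Township: $168,565.995 × 0.00108 = $182.0512746
Greystone County: $168,565.995 × 0.01081 = $1,822.19840595
Fairoaks ISD: $168,565.995 × 0.0087 = $1,466.5241565
Total = $3,470.77383705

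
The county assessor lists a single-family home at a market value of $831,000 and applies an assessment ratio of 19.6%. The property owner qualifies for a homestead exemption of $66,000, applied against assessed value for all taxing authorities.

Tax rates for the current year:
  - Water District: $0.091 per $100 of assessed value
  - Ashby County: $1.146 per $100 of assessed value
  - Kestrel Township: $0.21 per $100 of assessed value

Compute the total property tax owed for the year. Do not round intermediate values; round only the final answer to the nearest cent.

$1,401.80

Assessed value = $831,000 × 0.196 = $162,876
Taxable value = $162,876 − $66,000 = $96,876
Water District: $96,876 × 0.00091 = $88.15716
Ashby County: $96,876 × 0.01146 = $1,110.19896
Kestrel Township: $96,876 × 0.0021 = $203.4396
Total = $88.15716 + $1,110.19896 + $203.4396 = $1,401.79572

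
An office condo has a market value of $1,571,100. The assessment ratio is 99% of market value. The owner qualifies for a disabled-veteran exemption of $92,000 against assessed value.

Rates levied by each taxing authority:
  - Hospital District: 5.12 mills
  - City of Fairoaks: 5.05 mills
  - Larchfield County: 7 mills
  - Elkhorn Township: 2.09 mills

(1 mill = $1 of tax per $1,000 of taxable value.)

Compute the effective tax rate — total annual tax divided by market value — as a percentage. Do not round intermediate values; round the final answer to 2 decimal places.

1.79%

Assessed value = $1,571,100 × 0.99 = $1,555,389
Taxable value = $1,555,389 − $92,000 = $1,463,389
Hospital District: $1,463,389 × 0.00512 = $7,492.55168
City of Fairoaks: $1,463,389 × 0.00505 = $7,390.11445
Larchfield County: $1,463,389 × 0.007 = $10,243.723
Elkhorn Township: $1,463,389 × 0.00209 = $3,058.48301
Total tax = $28,184.87214
Effective rate = $28,184.87214 ÷ $1,571,100 = 1.79% of market value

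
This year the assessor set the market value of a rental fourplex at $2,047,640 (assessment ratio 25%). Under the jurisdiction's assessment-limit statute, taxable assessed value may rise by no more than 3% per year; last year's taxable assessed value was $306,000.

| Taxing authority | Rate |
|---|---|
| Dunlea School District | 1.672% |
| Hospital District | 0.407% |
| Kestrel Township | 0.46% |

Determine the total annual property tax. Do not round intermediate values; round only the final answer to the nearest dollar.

Uncapped assessed value = $2,047,640 × 0.25 = $511,910
Cap limit = $306,000 × 1.03 = $315,180
Taxable assessed value = min($511,910, $315,180) = $315,180 (cap binds)
Dunlea School District: $315,180 × 0.01672 = $5,269.8096
Hospital District: $315,180 × 0.00407 = $1,282.7826
Kestrel Township: $315,180 × 0.0046 = $1,449.828
Total = $8,002.4202

$8,002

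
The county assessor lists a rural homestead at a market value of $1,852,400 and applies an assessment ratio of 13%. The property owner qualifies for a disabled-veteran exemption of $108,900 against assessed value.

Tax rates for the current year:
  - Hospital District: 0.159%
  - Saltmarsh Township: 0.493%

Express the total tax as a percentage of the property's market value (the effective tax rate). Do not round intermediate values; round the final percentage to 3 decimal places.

0.046%

Assessed value = $1,852,400 × 0.13 = $240,812
Taxable value = $240,812 − $108,900 = $131,912
Hospital District: $131,912 × 0.00159 = $209.74008
Saltmarsh Township: $131,912 × 0.00493 = $650.32616
Total tax = $860.06624
Effective rate = $860.06624 ÷ $1,852,400 = 0.046% of market value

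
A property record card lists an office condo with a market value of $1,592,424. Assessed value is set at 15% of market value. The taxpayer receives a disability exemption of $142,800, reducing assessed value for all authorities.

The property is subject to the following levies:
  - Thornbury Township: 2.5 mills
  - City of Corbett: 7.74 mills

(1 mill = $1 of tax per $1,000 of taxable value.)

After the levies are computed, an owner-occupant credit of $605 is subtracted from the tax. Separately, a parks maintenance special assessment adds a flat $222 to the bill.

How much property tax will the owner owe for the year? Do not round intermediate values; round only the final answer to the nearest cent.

$600.69

Assessed value = $1,592,424 × 0.15 = $238,863.6
Taxable value = $238,863.6 − $142,800 = $96,063.6
Thornbury Township: $96,063.6 × 0.0025 = $240.159
City of Corbett: $96,063.6 × 0.00774 = $743.532264
Levies subtotal = $983.691264
After credit = $983.691264 − $605 = $378.691264
Total = $378.691264 + $222 = $600.691264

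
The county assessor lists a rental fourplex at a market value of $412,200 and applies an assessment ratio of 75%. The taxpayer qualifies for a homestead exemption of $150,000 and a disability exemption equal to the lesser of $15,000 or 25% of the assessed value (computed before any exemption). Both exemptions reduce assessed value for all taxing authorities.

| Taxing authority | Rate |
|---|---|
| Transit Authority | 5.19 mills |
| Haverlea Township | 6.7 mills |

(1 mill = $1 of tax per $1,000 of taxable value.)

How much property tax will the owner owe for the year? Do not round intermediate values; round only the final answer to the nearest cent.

$1,713.94

Assessed value = $412,200 × 0.75 = $309,150
Disability exemption = min($15,000, 25% × $309,150) = min($15,000, $77,287.5) = $15,000 (dollar cap binds)
Taxable value = $309,150 − $150,000 − $15,000 = $144,150
Transit Authority: $144,150 × 0.00519 = $748.1385
Haverlea Township: $144,150 × 0.0067 = $965.805
Total = $1,713.9435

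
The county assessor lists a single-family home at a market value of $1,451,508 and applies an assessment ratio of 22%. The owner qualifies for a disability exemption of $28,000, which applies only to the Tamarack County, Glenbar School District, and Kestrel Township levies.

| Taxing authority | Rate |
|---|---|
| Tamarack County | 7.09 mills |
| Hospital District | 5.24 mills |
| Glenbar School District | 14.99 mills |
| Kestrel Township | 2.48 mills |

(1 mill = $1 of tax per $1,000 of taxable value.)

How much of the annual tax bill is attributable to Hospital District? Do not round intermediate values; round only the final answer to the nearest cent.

$1,673.30

Assessed value = $1,451,508 × 0.22 = $319,331.76
Hospital District taxable value = $319,331.76 (exemption does not apply)
Hospital District levy = $319,331.76 × 0.00524 = $1,673.2984224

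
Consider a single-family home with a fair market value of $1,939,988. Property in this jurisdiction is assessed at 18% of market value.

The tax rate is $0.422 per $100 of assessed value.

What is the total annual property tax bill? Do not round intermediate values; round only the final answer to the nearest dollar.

Assessed value = $1,939,988 × 0.18 = $349,197.84
Tax = $349,197.84 × 0.00422 = $1,473.6148848

$1,474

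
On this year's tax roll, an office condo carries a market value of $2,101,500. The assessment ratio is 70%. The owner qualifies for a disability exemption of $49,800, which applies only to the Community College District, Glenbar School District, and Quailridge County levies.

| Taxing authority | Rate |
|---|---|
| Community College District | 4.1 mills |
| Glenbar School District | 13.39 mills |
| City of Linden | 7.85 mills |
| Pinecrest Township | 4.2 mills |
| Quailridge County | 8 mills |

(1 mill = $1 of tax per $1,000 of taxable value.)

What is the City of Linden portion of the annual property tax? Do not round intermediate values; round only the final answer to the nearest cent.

$11,547.74

Assessed value = $2,101,500 × 0.7 = $1,471,050
City of Linden taxable value = $1,471,050 (exemption does not apply)
City of Linden levy = $1,471,050 × 0.00785 = $11,547.7425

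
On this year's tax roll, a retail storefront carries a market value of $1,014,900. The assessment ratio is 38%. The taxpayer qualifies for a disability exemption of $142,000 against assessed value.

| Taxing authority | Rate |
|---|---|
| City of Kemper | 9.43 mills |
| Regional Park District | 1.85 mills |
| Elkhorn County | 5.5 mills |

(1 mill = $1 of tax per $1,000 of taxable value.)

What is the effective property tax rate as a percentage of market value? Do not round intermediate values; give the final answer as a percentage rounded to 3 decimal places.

0.403%

Assessed value = $1,014,900 × 0.38 = $385,662
Taxable value = $385,662 − $142,000 = $243,662
City of Kemper: $243,662 × 0.00943 = $2,297.73266
Regional Park District: $243,662 × 0.00185 = $450.7747
Elkhorn County: $243,662 × 0.0055 = $1,340.141
Total tax = $4,088.64836
Effective rate = $4,088.64836 ÷ $1,014,900 = 0.403% of market value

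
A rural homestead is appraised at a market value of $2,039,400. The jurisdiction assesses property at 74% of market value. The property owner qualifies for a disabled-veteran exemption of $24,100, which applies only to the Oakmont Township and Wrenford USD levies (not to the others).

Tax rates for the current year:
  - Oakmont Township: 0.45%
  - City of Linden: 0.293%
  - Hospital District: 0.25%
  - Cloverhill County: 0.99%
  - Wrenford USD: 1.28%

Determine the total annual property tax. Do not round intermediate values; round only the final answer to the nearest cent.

$48,826.83

Assessed value = $2,039,400 × 0.74 = $1,509,156
Oakmont Township: ($1,509,156 − $24,100) × 0.0045 = $1,485,056 × 0.0045 = $6,682.752
City of Linden: $1,509,156 × 0.00293 = $4,421.82708
Hospital District: $1,509,156 × 0.0025 = $3,772.89
Cloverhill County: $1,509,156 × 0.0099 = $14,940.6444
Wrenford USD: ($1,509,156 − $24,100) × 0.0128 = $1,485,056 × 0.0128 = $19,008.7168
Total = $48,826.83028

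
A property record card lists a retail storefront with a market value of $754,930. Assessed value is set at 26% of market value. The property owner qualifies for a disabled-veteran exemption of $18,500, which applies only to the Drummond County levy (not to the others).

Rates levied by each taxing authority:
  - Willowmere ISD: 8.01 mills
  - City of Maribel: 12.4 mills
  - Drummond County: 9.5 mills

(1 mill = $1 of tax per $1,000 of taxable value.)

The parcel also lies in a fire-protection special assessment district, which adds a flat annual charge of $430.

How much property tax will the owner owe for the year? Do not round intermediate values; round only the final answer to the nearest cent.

$6,125.04

Assessed value = $754,930 × 0.26 = $196,281.8
Willowmere ISD: $196,281.8 × 0.00801 = $1,572.217218
City of Maribel: $196,281.8 × 0.0124 = $2,433.89432
Drummond County: ($196,281.8 − $18,500) × 0.0095 = $177,781.8 × 0.0095 = $1,688.9271
Levies subtotal = $5,695.038638
Total = $5,695.038638 + $430 = $6,125.038638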